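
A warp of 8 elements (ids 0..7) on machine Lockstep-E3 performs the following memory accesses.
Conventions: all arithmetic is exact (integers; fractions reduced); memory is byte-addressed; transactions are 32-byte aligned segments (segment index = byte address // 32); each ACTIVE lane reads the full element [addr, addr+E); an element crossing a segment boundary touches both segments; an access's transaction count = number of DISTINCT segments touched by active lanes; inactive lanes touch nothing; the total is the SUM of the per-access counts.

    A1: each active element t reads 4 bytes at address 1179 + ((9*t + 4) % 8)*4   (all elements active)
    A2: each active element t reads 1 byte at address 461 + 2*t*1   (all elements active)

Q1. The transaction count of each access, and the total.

A1: 2 transactions
A2: 1 transaction

Answer: 2,1; total 3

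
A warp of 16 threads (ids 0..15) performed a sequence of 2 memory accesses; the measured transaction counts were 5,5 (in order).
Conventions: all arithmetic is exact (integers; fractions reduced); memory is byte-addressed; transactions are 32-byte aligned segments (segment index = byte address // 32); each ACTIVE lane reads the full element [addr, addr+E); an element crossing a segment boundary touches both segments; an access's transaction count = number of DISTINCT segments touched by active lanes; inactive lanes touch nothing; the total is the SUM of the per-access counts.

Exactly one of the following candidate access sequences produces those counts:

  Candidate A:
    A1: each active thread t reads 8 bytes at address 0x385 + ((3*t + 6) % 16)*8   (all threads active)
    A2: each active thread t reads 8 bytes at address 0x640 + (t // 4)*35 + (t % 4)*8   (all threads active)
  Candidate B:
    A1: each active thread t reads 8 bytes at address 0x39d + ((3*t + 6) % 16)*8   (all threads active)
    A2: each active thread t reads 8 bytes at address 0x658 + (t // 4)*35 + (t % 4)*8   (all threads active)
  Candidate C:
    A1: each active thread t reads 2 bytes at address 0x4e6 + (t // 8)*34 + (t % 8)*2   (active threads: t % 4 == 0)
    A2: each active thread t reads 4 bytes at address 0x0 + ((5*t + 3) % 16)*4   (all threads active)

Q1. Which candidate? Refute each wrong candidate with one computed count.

B: A2 gives 6 transactions, not 5
C: A1 gives 2 transactions, not 5
A: all counts match (5,5)

Answer: A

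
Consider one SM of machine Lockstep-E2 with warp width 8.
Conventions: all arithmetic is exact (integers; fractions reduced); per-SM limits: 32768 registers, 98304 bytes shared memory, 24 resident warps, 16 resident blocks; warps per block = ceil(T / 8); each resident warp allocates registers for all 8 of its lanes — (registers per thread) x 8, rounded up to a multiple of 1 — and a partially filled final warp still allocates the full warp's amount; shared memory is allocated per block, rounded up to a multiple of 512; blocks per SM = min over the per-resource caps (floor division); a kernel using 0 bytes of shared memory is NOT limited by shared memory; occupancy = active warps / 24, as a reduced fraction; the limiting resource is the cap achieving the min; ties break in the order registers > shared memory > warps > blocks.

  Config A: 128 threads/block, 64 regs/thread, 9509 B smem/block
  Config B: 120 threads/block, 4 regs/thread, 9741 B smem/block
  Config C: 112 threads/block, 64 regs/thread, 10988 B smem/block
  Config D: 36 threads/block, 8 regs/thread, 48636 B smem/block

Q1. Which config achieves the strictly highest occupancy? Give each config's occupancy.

occupancies: A 2/3, B 5/8, C 7/12, D 5/12

Answer: A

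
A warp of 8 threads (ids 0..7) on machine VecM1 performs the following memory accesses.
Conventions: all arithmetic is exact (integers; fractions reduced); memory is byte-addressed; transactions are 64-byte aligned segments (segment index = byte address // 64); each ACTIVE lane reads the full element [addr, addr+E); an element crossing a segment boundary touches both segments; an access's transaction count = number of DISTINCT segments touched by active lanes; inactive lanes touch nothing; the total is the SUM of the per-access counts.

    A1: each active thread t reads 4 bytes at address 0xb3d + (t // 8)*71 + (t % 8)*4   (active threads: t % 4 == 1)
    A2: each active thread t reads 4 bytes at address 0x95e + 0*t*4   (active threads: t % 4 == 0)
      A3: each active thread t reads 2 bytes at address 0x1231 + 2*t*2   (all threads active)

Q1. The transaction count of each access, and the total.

A1: 1 transaction
A2: 1 transaction
A3: 2 transactions

Answer: 1,1,2; total 4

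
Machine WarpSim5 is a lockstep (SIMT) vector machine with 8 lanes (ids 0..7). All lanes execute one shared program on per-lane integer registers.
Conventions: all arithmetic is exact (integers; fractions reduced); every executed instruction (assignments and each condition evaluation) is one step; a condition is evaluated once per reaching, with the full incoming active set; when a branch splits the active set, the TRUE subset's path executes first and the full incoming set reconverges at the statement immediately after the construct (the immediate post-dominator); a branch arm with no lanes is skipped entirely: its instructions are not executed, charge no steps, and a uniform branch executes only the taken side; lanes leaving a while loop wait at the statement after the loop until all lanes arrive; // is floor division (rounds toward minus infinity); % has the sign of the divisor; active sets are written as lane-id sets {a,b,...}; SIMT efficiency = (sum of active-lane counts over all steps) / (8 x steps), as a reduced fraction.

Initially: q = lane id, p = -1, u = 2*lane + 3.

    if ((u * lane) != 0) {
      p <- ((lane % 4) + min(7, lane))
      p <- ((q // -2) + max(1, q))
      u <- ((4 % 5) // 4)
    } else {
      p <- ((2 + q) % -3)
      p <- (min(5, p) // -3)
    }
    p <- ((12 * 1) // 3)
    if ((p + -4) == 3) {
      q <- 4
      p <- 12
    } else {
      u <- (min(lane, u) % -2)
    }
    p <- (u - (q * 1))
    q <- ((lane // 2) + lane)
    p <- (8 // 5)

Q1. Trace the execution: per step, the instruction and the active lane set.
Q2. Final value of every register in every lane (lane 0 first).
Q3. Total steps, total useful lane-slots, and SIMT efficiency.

step 0: eval ((u * lane) != 0)       {0,1,2,3,4,5,6,7}
step 1: p <- ((lane % 4) + min(7, lane)) {1,2,3,4,5,6,7}
step 2: p <- ((q // -2) + max(1, q)) {1,2,3,4,5,6,7}
step 3: u <- ((4 % 5) // 4)          {1,2,3,4,5,6,7}
step 4: p <- ((2 + q) % -3)          {0}
step 5: p <- (min(5, p) // -3)       {0}
step 6: p <- ((12 * 1) // 3)         {0,1,2,3,4,5,6,7}
step 7: eval ((p + -4) == 3)         {0,1,2,3,4,5,6,7}
step 8: u <- (min(lane, u) % -2)     {0,1,2,3,4,5,6,7}
step 9: p <- (u - (q * 1))           {0,1,2,3,4,5,6,7}
step 10: q <- ((lane // 2) + lane)    {0,1,2,3,4,5,6,7}
step 11: p <- (8 // 5)                {0,1,2,3,4,5,6,7}

Answer: 12 steps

q: 0,1,3,4,6,7,9,10
p: 1,1,1,1,1,1,1,1
u: 0,-1,-1,-1,-1,-1,-1,-1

steps = 12; useful = 79; efficiency = 79/96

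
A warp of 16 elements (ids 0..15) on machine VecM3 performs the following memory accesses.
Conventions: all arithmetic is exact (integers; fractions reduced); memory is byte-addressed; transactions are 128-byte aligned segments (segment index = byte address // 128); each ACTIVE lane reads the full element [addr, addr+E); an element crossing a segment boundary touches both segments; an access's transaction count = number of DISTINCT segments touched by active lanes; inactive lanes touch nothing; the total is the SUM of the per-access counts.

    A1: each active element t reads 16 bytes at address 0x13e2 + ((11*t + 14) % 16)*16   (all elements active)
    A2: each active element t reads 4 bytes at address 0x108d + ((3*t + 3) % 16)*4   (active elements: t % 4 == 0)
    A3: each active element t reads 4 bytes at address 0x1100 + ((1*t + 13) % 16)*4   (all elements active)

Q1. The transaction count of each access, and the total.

A1: 3 transactions
A2: 1 transaction
A3: 1 transaction

Answer: 3,1,1; total 5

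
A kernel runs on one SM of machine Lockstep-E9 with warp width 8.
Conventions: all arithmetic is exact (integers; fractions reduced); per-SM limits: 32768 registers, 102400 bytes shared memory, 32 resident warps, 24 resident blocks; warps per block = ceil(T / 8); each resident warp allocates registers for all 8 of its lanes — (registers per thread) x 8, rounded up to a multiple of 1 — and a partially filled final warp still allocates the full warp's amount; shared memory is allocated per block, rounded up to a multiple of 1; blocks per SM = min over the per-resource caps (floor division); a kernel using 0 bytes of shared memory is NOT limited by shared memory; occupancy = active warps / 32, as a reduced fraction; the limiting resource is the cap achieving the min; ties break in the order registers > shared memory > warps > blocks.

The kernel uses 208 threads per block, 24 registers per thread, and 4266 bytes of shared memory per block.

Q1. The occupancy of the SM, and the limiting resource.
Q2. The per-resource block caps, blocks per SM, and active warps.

Answer: occupancy 13/16, limited by warps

registers: 6 blocks
shared memory: 24 blocks
warps: 1 block
blocks: 24 blocks

Answer: 1 block, 26 active warps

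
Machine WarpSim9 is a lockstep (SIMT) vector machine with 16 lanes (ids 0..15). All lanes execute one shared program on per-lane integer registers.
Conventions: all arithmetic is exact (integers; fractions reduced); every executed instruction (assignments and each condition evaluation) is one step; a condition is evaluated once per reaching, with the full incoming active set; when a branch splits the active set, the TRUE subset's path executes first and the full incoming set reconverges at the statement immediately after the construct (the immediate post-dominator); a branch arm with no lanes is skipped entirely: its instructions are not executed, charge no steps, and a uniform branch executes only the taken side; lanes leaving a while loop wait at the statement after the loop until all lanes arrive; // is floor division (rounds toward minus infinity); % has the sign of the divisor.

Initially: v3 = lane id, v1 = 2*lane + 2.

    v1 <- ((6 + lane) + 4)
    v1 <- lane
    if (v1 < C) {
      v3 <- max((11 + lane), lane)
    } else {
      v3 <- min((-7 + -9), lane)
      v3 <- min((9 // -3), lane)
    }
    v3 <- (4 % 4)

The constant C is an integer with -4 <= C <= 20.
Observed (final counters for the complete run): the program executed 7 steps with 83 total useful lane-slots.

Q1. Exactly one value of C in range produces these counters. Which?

Answer: C = 13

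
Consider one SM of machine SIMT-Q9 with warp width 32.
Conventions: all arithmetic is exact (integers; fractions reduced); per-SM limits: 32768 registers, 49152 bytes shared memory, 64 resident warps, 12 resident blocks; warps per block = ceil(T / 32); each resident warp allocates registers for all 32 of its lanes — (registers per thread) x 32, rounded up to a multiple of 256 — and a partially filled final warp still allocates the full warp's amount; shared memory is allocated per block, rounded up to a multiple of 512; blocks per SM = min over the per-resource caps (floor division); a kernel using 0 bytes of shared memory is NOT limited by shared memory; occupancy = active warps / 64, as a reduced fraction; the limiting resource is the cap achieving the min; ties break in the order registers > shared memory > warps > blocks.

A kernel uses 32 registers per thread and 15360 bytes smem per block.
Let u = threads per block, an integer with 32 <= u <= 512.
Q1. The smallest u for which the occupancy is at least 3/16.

Answer: u = 97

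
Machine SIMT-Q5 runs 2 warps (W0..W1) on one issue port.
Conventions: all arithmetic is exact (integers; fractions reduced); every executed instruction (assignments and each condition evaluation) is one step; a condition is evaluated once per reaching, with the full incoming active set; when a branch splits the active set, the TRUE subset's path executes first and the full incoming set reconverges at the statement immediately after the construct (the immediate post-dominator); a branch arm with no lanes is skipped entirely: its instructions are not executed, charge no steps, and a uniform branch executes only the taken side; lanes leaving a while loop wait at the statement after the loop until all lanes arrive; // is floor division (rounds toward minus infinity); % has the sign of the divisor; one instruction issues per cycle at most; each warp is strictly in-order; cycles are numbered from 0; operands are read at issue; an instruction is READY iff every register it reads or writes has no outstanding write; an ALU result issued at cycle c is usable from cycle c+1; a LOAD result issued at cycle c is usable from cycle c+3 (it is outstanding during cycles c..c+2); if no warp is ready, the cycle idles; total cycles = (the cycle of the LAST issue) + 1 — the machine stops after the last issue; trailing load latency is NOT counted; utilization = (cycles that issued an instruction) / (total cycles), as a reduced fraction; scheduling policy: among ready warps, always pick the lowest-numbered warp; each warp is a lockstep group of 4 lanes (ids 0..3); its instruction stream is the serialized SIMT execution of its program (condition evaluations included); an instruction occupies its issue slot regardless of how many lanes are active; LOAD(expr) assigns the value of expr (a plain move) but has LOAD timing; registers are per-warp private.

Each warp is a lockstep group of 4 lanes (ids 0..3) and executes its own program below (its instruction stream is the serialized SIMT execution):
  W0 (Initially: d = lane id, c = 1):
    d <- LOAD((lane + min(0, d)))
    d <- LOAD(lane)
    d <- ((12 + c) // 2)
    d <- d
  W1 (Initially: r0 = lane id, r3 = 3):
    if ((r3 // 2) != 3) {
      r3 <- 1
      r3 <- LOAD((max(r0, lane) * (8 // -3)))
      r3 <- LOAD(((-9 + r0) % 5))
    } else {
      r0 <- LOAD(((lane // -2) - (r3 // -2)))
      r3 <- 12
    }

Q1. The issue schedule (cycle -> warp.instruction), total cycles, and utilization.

cycle 0: W0.I0
cycle 1: W1.I0
cycle 2: W1.I1
cycle 3: W0.I1
cycle 4: W1.I2
cycle 5: idle
cycle 6: W0.I2
cycle 7: W0.I3
cycle 8: W1.I3

Answer: 9 cycles, utilization 8/9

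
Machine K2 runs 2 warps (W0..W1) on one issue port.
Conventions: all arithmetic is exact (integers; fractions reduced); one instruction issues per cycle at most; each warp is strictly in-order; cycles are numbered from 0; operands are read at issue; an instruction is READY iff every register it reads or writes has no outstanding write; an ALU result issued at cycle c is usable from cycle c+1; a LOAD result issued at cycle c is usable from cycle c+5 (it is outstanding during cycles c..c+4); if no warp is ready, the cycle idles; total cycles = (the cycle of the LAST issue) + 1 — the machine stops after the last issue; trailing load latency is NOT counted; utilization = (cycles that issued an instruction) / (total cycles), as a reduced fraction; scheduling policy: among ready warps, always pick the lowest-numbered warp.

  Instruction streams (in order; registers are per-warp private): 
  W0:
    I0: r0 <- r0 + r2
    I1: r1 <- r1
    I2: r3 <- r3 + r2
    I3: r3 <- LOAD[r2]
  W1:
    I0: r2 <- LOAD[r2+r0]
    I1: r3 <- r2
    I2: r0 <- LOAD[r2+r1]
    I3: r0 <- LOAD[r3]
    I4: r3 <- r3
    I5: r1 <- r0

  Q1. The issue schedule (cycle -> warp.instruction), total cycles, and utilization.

cycle 0: W0.I0
cycle 1: W0.I1
cycle 2: W0.I2
cycle 3: W0.I3
cycle 4: W1.I0
cycle 5: idle
cycle 6: idle
cycle 7: idle
cycle 8: idle
cycle 9: W1.I1
cycle 10: W1.I2
cycle 11: idle
cycle 12: idle
cycle 13: idle
cycle 14: idle
cycle 15: W1.I3
cycle 16: W1.I4
cycle 17: idle
cycle 18: idle
cycle 19: idle
cycle 20: W1.I5

Answer: 21 cycles, utilization 10/21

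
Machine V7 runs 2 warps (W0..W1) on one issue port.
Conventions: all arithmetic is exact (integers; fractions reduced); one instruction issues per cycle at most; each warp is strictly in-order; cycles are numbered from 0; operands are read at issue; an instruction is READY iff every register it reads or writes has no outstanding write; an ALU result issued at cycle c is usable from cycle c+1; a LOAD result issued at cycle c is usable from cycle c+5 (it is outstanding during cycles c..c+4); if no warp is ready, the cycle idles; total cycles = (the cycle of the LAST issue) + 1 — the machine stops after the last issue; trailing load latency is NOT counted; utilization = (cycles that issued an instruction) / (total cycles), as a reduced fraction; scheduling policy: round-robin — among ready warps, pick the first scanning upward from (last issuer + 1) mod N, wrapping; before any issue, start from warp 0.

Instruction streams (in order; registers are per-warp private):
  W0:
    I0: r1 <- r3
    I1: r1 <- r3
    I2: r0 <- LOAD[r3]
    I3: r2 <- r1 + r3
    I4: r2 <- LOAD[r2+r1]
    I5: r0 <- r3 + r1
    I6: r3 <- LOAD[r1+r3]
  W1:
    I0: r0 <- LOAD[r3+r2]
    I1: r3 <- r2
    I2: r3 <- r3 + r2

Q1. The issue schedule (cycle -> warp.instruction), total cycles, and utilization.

cycle 0: W0.I0
cycle 1: W1.I0
cycle 2: W0.I1
cycle 3: W1.I1
cycle 4: W0.I2
cycle 5: W1.I2
cycle 6: W0.I3
cycle 7: W0.I4
cycle 8: idle
cycle 9: W0.I5
cycle 10: W0.I6

Answer: 11 cycles, utilization 10/11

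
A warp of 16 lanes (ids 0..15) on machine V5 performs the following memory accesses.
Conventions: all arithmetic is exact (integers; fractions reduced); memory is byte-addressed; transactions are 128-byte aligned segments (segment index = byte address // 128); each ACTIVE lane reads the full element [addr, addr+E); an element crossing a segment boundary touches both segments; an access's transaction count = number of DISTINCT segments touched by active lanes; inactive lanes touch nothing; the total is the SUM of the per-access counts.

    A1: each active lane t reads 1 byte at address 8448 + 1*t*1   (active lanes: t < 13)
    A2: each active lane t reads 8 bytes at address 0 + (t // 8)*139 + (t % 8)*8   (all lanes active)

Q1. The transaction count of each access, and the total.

A1: 1 transaction
A2: 2 transactions

Answer: 1,2; total 3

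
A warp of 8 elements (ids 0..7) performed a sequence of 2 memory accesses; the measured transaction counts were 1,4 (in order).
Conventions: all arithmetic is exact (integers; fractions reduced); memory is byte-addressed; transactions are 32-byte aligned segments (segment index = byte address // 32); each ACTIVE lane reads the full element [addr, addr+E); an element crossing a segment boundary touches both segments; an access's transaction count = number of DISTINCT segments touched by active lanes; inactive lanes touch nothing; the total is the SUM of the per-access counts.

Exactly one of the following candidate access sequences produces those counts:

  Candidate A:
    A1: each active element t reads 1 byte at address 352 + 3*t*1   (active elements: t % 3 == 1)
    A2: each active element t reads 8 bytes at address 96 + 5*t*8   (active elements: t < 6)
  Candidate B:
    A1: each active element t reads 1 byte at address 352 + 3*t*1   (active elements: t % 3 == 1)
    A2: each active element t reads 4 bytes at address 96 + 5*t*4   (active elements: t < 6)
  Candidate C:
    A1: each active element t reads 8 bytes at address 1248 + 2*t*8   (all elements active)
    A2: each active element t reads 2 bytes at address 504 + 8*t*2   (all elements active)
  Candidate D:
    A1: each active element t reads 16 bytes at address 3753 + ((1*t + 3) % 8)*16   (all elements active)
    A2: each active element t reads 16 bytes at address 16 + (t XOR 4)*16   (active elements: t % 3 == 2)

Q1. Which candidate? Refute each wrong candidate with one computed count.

A: A2 gives 6 transactions, not 4
C: A1 gives 4 transactions, not 1
D: A1 gives 5 transactions, not 1
B: all counts match (1,4)

Answer: B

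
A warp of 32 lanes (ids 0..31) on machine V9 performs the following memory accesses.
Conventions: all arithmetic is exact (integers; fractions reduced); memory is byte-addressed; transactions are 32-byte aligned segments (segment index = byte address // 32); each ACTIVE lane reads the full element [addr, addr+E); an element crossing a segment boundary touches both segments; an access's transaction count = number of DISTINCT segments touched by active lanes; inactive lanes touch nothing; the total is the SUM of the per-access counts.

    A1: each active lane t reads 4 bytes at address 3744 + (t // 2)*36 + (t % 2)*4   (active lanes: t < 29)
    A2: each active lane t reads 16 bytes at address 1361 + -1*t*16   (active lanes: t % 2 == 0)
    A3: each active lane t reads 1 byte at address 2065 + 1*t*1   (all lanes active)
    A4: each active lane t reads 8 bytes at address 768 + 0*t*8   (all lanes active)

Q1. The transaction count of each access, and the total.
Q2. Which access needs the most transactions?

A1: 16 transactions
A2: 17 transactions
A3: 2 transactions
A4: 1 transaction

Answer: 16,17,2,1; total 36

Answer: A2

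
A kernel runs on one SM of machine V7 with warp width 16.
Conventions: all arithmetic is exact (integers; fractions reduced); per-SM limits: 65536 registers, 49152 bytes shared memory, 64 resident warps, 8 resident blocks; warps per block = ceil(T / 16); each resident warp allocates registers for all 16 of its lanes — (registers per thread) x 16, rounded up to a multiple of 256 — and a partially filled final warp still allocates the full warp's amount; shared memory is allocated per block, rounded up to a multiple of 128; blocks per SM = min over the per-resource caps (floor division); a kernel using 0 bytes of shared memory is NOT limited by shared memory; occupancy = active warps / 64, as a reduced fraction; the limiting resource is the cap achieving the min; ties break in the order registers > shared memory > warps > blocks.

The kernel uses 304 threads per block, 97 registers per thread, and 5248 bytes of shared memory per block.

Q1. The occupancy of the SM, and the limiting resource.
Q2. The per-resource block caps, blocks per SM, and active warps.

Answer: occupancy 19/64, limited by registers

registers: 1 block
shared memory: 9 blocks
warps: 3 blocks
blocks: 8 blocks

Answer: 1 block, 19 active warps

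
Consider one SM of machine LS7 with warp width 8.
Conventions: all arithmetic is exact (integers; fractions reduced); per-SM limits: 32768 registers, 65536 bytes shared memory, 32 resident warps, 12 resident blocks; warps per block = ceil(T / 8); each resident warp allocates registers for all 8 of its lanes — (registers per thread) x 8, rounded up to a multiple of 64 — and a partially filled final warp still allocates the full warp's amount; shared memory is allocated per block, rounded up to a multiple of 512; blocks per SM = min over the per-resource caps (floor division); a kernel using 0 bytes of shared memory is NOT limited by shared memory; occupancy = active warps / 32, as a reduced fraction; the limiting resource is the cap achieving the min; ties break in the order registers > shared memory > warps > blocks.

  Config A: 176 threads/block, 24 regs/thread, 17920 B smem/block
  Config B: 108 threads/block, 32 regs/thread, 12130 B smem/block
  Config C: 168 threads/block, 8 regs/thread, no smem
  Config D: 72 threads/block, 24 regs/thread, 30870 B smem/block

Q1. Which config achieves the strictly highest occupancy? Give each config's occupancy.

occupancies: A 11/16, B 7/8, C 21/32, D 9/16

Answer: B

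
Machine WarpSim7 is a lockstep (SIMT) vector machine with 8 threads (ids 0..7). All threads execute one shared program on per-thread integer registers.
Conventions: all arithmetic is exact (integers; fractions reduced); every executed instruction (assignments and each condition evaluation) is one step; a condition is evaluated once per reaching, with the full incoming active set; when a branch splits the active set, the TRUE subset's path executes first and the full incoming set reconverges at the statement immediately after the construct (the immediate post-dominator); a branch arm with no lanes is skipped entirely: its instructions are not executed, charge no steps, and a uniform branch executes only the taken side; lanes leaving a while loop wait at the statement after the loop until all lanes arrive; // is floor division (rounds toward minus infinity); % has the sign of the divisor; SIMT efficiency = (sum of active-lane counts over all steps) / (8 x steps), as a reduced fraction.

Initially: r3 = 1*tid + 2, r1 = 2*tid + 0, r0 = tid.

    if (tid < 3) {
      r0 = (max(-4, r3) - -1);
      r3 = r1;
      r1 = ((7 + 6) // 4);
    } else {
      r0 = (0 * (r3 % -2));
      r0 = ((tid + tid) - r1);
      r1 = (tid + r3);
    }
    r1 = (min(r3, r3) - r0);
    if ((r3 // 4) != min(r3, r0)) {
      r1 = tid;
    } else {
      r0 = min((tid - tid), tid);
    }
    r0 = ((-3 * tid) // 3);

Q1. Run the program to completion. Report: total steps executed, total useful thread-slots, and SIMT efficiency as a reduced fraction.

Answer: 12 steps, 64 useful, 2/3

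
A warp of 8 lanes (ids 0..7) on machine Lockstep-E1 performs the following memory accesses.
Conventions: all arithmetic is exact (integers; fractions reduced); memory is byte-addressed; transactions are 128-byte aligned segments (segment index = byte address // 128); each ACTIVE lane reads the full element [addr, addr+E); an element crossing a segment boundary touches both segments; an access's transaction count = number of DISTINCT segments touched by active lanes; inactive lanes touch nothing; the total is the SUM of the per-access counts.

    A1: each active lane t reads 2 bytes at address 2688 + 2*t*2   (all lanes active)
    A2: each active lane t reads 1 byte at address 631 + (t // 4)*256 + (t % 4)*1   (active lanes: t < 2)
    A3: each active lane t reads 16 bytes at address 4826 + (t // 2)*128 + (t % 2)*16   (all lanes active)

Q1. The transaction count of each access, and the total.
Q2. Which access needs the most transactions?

A1: 1 transaction
A2: 1 transaction
A3: 4 transactions

Answer: 1,1,4; total 6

Answer: A3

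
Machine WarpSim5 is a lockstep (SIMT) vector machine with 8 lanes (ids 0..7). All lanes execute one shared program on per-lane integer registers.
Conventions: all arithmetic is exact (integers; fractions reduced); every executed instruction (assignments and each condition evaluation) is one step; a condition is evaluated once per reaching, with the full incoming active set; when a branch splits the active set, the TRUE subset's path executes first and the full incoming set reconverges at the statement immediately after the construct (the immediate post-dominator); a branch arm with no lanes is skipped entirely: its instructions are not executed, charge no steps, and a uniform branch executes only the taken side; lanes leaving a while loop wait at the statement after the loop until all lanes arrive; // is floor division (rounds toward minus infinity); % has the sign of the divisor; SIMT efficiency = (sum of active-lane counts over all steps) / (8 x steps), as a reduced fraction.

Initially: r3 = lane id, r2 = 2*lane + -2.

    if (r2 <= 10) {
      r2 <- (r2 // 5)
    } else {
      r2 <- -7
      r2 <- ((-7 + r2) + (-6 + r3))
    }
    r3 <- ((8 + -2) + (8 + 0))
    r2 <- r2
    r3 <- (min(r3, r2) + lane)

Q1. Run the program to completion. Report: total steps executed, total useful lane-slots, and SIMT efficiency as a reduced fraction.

Answer: 7 steps, 41 useful, 41/56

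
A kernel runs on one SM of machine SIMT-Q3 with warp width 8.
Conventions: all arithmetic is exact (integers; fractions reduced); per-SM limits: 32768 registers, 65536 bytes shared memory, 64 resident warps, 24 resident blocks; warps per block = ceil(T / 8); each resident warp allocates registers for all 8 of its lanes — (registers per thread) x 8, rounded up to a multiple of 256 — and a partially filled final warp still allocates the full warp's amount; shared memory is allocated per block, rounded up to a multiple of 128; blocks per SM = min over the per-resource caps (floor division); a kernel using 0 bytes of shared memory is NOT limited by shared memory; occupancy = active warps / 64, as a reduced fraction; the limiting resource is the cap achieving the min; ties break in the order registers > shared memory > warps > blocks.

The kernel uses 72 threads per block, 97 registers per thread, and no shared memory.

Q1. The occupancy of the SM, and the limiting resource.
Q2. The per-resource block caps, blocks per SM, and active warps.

Answer: occupancy 27/64, limited by registers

registers: 3 blocks
shared memory: no limit (kernel uses none)
warps: 7 blocks
blocks: 24 blocks

Answer: 3 blocks, 27 active warps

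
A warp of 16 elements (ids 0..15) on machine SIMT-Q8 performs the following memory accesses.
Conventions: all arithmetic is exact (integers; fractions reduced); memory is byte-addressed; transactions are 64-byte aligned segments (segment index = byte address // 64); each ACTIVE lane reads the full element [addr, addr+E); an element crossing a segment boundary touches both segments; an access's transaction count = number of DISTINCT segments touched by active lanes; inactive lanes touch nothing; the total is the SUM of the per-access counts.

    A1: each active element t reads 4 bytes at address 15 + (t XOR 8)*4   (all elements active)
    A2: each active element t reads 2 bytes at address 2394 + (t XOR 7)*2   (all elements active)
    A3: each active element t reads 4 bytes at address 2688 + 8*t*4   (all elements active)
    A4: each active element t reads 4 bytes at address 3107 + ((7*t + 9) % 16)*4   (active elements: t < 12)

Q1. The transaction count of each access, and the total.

A1: 2 transactions
A2: 1 transaction
A3: 8 transactions
A4: 2 transactions

Answer: 2,1,8,2; total 13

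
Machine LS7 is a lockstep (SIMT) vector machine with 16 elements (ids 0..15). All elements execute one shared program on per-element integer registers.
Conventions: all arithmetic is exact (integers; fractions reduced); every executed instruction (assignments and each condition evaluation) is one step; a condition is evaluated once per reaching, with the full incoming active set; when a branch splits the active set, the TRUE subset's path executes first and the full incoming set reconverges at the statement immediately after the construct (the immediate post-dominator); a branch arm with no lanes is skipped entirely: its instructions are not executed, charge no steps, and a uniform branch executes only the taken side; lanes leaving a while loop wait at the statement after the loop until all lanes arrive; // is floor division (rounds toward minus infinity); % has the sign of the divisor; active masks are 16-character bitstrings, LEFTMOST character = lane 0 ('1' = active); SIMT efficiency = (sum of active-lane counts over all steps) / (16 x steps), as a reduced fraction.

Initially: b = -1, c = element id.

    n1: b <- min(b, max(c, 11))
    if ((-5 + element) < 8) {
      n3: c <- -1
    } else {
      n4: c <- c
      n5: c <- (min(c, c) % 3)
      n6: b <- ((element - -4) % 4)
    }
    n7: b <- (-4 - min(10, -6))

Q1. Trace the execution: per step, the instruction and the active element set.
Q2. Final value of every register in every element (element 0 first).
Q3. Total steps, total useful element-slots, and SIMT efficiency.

step 0: b <- min(b, max(c, 11))      1111111111111111
step 1: eval ((-5 + element) < 8)    1111111111111111
step 2: c <- -1                      1111111111111000
step 3: c <- c                       0000000000000111
step 4: c <- (min(c, c) % 3)         0000000000000111
step 5: b <- ((element - -4) % 4)    0000000000000111
step 6: b <- (-4 - min(10, -6))      1111111111111111

Answer: 7 steps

b: 2,2,2,2,2,2,2,2,2,2,2,2,2,2,2,2
c: -1,-1,-1,-1,-1,-1,-1,-1,-1,-1,-1,-1,-1,1,2,0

steps = 7; useful = 70; efficiency = 70/112 = 5/8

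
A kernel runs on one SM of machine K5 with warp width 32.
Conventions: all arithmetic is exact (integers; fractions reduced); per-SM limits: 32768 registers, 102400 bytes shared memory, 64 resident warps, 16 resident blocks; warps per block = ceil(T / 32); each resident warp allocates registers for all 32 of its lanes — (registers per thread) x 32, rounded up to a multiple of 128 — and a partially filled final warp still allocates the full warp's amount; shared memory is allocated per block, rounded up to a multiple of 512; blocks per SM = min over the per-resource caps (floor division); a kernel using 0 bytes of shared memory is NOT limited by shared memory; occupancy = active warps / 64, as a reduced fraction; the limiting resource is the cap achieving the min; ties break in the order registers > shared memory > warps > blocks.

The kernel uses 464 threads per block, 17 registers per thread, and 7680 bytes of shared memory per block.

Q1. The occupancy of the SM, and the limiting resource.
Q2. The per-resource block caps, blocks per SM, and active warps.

Answer: occupancy 45/64, limited by registers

registers: 3 blocks
shared memory: 13 blocks
warps: 4 blocks
blocks: 16 blocks

Answer: 3 blocks, 45 active warps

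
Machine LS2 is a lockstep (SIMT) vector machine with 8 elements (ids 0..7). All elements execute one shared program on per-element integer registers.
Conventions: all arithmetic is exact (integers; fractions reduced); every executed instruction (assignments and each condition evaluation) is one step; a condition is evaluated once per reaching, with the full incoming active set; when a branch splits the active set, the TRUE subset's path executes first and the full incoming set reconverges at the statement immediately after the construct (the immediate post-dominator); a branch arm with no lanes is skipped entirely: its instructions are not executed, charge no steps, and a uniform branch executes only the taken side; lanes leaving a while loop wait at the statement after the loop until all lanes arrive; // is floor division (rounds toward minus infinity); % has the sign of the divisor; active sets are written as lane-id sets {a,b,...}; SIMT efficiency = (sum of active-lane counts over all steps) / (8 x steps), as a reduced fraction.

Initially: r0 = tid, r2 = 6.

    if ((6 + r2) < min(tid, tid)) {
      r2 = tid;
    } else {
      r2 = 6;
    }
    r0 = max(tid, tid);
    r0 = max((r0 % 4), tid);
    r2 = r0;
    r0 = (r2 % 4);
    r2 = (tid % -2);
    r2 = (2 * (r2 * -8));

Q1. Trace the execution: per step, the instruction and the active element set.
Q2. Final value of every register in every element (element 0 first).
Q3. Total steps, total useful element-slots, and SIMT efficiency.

step 0: eval ((6 + r2) < min(tid, tid)) {0,1,2,3,4,5,6,7}
step 1: r2 <- 6                      {0,1,2,3,4,5,6,7}
step 2: r0 <- max(tid, tid)          {0,1,2,3,4,5,6,7}
step 3: r0 <- max((r0 % 4), tid)     {0,1,2,3,4,5,6,7}
step 4: r2 <- r0                     {0,1,2,3,4,5,6,7}
step 5: r0 <- (r2 % 4)               {0,1,2,3,4,5,6,7}
step 6: r2 <- (tid % -2)             {0,1,2,3,4,5,6,7}
step 7: r2 <- (2 * (r2 * -8))        {0,1,2,3,4,5,6,7}

Answer: 8 steps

r0: 0,1,2,3,0,1,2,3
r2: 0,16,0,16,0,16,0,16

steps = 8; useful = 64; efficiency = 64/64 = 1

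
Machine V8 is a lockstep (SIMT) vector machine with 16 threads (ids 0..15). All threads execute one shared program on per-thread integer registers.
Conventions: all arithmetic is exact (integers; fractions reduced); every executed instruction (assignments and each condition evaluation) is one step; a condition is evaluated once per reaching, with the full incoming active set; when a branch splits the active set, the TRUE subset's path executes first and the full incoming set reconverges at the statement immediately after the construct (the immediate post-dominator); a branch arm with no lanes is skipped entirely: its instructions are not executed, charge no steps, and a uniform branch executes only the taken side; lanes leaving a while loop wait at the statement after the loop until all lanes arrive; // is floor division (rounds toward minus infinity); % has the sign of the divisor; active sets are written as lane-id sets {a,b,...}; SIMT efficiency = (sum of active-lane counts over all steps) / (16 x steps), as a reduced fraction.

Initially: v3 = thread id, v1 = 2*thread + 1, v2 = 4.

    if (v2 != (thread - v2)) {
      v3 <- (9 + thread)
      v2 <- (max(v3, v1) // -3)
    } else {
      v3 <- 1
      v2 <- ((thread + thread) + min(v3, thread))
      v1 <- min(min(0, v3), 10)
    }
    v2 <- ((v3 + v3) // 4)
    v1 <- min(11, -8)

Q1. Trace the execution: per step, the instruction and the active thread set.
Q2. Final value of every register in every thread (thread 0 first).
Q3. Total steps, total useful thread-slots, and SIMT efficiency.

step 0: eval (v2 != (thread - v2))   {0,1,2,3,4,5,6,7,8,9,10,11,12,13,14,15}
step 1: v3 <- (9 + thread)           {0,1,2,3,4,5,6,7,9,10,11,12,13,14,15}
step 2: v2 <- (max(v3, v1) // -3)    {0,1,2,3,4,5,6,7,9,10,11,12,13,14,15}
step 3: v3 <- 1                      {8}
step 4: v2 <- ((thread + thread) + min(v3, thread)) {8}
step 5: v1 <- min(min(0, v3), 10)    {8}
step 6: v2 <- ((v3 + v3) // 4)       {0,1,2,3,4,5,6,7,8,9,10,11,12,13,14,15}
step 7: v1 <- min(11, -8)            {0,1,2,3,4,5,6,7,8,9,10,11,12,13,14,15}

Answer: 8 steps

v3: 9,10,11,12,13,14,15,16,1,18,19,20,21,22,23,24
v1: -8,-8,-8,-8,-8,-8,-8,-8,-8,-8,-8,-8,-8,-8,-8,-8
v2: 4,5,5,6,6,7,7,8,0,9,9,10,10,11,11,12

steps = 8; useful = 81; efficiency = 81/128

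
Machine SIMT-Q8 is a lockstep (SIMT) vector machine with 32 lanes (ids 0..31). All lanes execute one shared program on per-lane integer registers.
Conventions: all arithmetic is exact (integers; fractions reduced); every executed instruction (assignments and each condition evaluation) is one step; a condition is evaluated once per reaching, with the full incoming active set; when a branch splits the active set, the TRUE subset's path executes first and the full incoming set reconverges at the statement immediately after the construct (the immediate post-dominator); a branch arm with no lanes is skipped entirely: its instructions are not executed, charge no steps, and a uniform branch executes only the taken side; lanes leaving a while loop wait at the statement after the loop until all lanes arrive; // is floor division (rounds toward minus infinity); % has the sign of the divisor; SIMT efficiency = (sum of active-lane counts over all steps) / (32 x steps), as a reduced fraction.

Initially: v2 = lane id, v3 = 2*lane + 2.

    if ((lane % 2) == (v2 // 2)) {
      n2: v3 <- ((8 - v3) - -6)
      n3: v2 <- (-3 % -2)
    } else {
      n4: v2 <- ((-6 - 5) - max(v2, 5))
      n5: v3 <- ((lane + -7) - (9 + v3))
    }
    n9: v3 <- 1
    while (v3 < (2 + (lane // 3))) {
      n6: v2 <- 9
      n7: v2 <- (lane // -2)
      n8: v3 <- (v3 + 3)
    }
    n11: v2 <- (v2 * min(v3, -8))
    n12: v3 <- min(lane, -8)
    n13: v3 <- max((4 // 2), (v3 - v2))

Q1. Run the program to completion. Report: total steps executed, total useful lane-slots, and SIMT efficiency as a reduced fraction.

Answer: 26 steps, 552 useful, 69/104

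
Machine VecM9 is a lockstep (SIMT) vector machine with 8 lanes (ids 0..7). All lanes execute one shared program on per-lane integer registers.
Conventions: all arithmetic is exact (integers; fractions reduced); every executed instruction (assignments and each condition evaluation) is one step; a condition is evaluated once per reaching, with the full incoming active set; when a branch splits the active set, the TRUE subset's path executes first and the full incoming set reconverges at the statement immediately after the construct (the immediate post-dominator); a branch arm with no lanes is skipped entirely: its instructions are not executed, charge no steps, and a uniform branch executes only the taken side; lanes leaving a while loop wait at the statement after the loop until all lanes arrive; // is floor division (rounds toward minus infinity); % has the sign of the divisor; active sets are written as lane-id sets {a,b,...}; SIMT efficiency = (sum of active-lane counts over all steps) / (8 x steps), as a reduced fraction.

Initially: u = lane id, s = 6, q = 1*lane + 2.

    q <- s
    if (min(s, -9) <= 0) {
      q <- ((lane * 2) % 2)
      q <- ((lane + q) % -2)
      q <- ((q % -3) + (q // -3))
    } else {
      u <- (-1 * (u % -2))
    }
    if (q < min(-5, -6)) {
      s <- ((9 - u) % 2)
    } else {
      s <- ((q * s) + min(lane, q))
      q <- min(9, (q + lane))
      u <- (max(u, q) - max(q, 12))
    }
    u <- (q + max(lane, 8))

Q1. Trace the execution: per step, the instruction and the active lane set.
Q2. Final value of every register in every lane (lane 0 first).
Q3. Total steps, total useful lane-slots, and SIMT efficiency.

step 0: q <- s                       {0,1,2,3,4,5,6,7}
step 1: eval (min(s, -9) <= 0)       {0,1,2,3,4,5,6,7}
step 2: q <- ((lane * 2) % 2)        {0,1,2,3,4,5,6,7}
step 3: q <- ((lane + q) % -2)       {0,1,2,3,4,5,6,7}
step 4: q <- ((q % -3) + (q // -3))  {0,1,2,3,4,5,6,7}
step 5: eval (q < min(-5, -6))       {0,1,2,3,4,5,6,7}
step 6: s <- ((q * s) + min(lane, q)) {0,1,2,3,4,5,6,7}
step 7: q <- min(9, (q + lane))      {0,1,2,3,4,5,6,7}
step 8: u <- (max(u, q) - max(q, 12)) {0,1,2,3,4,5,6,7}
step 9: u <- (q + max(lane, 8))      {0,1,2,3,4,5,6,7}

Answer: 10 steps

u: 8,8,10,10,12,12,14,14
s: 0,-7,0,-7,0,-7,0,-7
q: 0,0,2,2,4,4,6,6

steps = 10; useful = 80; efficiency = 80/80 = 1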